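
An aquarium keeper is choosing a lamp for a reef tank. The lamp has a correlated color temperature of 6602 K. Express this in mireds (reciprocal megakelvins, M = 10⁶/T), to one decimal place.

M = 10⁶ / 6602 = 151.469 → 151.5 mireds.

151.5 mireds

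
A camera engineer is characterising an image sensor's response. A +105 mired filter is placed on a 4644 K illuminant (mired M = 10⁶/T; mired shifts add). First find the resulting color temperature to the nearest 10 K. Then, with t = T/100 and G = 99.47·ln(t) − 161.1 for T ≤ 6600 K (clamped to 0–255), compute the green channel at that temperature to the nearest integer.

M_in = 10⁶/4644 = 215.33; M_out = 215.33 + (+105) = 320.33.
T_out = 10⁶/320.33 = 3121.8 K → 3120 K; t = 31.2.
G = 99.47·ln 31.2 − 161.1 = 99.47·3.4404 − 161.1 = 181.118.
Rounded: 181.

181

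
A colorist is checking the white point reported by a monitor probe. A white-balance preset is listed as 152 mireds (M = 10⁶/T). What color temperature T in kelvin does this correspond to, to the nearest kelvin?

6579 K

T = 10⁶ / 152 = 6578.95 K → 6579 K.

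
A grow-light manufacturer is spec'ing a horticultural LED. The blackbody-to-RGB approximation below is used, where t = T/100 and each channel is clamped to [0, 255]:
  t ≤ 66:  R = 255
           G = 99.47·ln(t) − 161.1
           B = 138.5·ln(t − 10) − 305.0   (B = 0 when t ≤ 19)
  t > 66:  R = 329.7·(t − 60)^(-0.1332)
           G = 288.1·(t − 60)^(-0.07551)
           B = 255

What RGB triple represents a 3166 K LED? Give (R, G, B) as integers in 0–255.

t = 3166/100 = 31.66; the t ≤ 66 branch applies.
R = 255 by definition for t ≤ 66.
G = 99.47·ln 31.66 − 161.1 = 99.47·3.4551 − 161.1 = 182.574.
B = 138.5·ln(31.66 − 10) − 305.0 = 138.5·ln 21.66 − 305.0 = 138.5·3.0755 − 305.0 = 120.952.
Rounded: (255, 183, 121).

(255, 183, 121)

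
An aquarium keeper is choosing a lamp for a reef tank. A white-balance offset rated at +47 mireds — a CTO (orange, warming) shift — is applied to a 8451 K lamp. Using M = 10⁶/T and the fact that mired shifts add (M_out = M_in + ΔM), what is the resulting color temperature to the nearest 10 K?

6050 K

M_in = 10⁶/8451 = 118.33 mireds.
M_out = 118.33 + (+47) = 165.33 mireds.
T_out = 10⁶/165.33 = 6048.5 K → 6050 K.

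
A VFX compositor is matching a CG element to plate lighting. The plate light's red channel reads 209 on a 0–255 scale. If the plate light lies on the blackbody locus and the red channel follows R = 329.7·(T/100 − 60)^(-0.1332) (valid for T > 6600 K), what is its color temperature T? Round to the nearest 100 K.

(t − 60)^(-0.1332) = 209/329.7 = 0.63391.
t − 60 = 0.63391^(1/-0.1332) = 0.63391^(-7.508) = 30.639, so t = 90.639.
T = 100·t = 9064 K → 9100 K to the nearest 100 K.

9100 K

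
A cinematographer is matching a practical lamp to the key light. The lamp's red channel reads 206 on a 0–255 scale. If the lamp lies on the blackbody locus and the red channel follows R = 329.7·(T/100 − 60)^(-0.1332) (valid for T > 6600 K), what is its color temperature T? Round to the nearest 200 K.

9400 K

(t − 60)^(-0.1332) = 206/329.7 = 0.62481.
t − 60 = 0.62481^(1/-0.1332) = 0.62481^(-7.508) = 34.152, so t = 94.152.
T = 100·t = 9415 K → 9400 K to the nearest 200 K.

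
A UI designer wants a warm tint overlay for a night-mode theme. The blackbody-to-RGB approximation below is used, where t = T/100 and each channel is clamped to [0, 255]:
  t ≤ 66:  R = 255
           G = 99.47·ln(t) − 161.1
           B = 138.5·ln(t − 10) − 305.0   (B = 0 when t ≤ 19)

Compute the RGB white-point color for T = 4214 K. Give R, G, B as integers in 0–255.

R=255, G=211, B=176

t = 4214/100 = 42.14; the t ≤ 66 branch applies.
R = 255 by definition for t ≤ 66.
G = 99.47·ln 42.14 − 161.1 = 99.47·3.7410 − 161.1 = 211.017.
B = 138.5·ln(42.14 − 10) − 305.0 = 138.5·ln 32.14 − 305.0 = 138.5·3.4701 − 305.0 = 175.609.
Rounded: (255, 211, 176).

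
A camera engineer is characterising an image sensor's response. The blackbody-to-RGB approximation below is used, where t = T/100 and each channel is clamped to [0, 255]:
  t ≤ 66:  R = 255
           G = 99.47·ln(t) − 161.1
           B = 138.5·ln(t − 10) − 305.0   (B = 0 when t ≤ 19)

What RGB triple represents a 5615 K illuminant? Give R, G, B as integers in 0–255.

t = 5615/100 = 56.15; the t ≤ 66 branch applies.
R = 255 by definition for t ≤ 66.
G = 99.47·ln 56.15 − 161.1 = 99.47·4.0280 − 161.1 = 239.568.
B = 138.5·ln(56.15 − 10) − 305.0 = 138.5·ln 46.15 − 305.0 = 138.5·3.8319 − 305.0 = 225.718.
Rounded: (255, 240, 226).

R=255, G=240, B=226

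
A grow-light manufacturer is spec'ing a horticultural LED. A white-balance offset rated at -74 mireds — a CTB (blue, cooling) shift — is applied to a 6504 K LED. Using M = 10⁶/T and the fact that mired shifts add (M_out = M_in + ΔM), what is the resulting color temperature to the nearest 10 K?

M_in = 10⁶/6504 = 153.75 mireds.
M_out = 153.75 + (-74) = 79.75 mireds.
T_out = 10⁶/79.75 = 12538.9 K → 12540 K.

12540 K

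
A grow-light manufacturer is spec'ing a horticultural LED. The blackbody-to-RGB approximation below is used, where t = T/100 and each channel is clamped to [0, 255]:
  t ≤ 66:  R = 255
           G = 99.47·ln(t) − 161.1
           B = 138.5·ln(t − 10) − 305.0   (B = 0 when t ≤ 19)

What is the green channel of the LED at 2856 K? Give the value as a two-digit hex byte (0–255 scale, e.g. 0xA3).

t = 2856/100 = 28.56; the t ≤ 66 branch applies.
G = 99.47·ln 28.56 − 161.1 = 99.47·3.3520 − 161.1 = 172.324.
Rounded: 172; in hex, 0xAC.

0xAC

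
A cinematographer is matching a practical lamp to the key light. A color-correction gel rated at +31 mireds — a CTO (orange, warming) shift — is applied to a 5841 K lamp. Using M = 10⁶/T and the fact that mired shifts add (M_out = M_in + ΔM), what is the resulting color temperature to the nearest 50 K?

M_in = 10⁶/5841 = 171.20 mireds.
M_out = 171.20 + (+31) = 202.20 mireds.
T_out = 10⁶/202.20 = 4945.5 K → 4950 K.

4950 K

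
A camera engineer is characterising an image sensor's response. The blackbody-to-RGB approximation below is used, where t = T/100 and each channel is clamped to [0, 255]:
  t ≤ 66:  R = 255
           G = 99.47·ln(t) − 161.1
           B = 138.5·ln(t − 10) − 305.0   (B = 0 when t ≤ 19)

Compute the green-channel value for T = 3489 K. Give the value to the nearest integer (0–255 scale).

t = 3489/100 = 34.89; the t ≤ 66 branch applies.
G = 99.47·ln 34.89 − 161.1 = 99.47·3.5522 − 161.1 = 192.237.
Rounded: 192.

192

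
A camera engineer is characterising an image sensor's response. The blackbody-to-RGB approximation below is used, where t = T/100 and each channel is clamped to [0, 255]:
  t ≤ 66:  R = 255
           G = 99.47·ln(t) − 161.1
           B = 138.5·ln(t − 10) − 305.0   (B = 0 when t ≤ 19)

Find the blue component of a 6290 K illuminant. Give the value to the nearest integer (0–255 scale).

245

t = 6290/100 = 62.9; the t ≤ 66 branch applies.
B = 138.5·ln(62.9 − 10) − 305.0 = 138.5·ln 52.9 − 305.0 = 138.5·3.9684 − 305.0 = 244.624.
Rounded: 245.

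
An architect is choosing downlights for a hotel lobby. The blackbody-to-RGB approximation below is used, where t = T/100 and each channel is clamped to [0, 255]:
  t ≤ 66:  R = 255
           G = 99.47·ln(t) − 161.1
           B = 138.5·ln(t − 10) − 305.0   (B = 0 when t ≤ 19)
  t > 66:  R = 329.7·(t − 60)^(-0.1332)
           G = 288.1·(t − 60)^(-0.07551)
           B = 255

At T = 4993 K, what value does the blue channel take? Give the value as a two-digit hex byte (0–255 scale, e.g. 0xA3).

t = 4993/100 = 49.93; the t ≤ 66 branch applies.
B = 138.5·ln(49.93 − 10) − 305.0 = 138.5·ln 39.93 − 305.0 = 138.5·3.6871 − 305.0 = 205.667.
Rounded: 206; in hex, 0xCE.

0xCE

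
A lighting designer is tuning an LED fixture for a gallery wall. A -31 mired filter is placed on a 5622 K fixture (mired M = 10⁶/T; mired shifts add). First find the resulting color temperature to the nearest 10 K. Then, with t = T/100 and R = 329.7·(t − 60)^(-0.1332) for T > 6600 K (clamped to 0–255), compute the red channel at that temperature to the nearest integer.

250

M_in = 10⁶/5622 = 177.87; M_out = 177.87 + (-31) = 146.87.
T_out = 10⁶/146.87 = 6808.6 K → 6810 K; t = 68.1.
R = 329.7·(68.1 − 60)^(-0.1332) = 329.7·8.1^(-0.1332) = 329.7·0.75682 = 249.522.
Rounded: 250.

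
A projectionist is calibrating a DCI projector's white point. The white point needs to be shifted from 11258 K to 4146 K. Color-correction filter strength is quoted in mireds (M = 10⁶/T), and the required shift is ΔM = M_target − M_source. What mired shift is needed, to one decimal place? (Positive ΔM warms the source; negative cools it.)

+152.4 mireds

M_source = 10⁶/11258 = 88.826; M_target = 10⁶/4146 = 241.196.
ΔM = 241.196 − 88.826 = 152.371 → +152.4 mireds, a warming shift.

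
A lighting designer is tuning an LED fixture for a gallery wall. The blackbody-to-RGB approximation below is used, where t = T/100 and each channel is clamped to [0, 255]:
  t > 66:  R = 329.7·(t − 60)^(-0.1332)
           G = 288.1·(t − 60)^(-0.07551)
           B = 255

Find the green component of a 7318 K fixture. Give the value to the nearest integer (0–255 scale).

t = 7318/100 = 73.18; the t > 66 branch applies.
G = 288.1·(73.18 − 60)^(-0.07551) = 288.1·13.18^(-0.07551) = 288.1·0.82307 = 237.126.
Rounded: 237.

237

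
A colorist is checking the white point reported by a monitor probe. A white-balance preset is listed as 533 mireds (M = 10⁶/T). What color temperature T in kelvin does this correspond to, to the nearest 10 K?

T = 10⁶ / 533 = 1876.17 K → 1880 K.

1880 K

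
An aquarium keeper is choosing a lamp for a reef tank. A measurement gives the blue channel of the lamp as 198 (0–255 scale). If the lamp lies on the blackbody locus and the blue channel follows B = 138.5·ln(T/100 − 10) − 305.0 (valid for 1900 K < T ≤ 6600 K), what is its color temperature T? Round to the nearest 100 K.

4800 K

ln(t − 10) = (198 + 305.0) / 138.5 = 3.6318.
t − 10 = e^3.6318 = 37.780, so t = 47.780.
T = 100·t = 4778 K → 4800 K to the nearest 100 K.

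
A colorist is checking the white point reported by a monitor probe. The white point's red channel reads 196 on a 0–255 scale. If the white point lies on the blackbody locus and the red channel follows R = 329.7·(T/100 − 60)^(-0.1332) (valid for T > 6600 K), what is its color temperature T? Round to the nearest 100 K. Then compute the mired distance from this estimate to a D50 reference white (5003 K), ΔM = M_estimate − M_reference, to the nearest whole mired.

(t − 60)^(-0.1332) = 196/329.7 = 0.59448.
t − 60 = 0.59448^(1/-0.1332) = 0.59448^(-7.508) = 49.621, so t = 109.621.
T = 100·t = 10962 K → 11000 K to the nearest 100 K.
M_estimate = 10⁶/11000 = 90.91; M_reference = 10⁶/5003 = 199.88.
ΔM = 90.91 − 199.88 = -108.97 → -109 mireds.

-109 mireds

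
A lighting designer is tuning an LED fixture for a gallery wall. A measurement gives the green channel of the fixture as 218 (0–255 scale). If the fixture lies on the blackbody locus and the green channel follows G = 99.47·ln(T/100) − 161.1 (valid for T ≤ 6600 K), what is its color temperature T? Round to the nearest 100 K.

4500 K

ln t = (218 + 161.1) / 99.47 = 3.8112.
t = e^3.8112 = 45.205.
T = 100·t = 4520 K → 4500 K to the nearest 100 K.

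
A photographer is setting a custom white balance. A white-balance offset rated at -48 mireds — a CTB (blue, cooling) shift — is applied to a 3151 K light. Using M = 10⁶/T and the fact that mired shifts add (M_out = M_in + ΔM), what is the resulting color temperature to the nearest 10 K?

M_in = 10⁶/3151 = 317.36 mireds.
M_out = 317.36 + (-48) = 269.36 mireds.
T_out = 10⁶/269.36 = 3712.5 K → 3710 K.

3710 K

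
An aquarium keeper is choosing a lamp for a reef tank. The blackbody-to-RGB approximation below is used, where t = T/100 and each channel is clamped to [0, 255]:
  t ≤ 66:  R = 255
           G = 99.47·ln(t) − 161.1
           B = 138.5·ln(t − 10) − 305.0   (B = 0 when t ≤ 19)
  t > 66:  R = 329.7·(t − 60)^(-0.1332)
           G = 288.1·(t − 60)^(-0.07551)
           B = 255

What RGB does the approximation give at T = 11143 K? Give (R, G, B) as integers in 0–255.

t = 11143/100 = 111.43; the t > 66 branch applies.
R = 329.7·(111.43 − 60)^(-0.1332) = 329.7·51.43^(-0.1332) = 329.7·0.59165 = 195.067.
G = 288.1·(111.43 − 60)^(-0.07551) = 288.1·51.43^(-0.07551) = 288.1·0.74265 = 213.958.
B = 255 by definition for t > 66.
Rounded: (195, 214, 255).

(195, 214, 255)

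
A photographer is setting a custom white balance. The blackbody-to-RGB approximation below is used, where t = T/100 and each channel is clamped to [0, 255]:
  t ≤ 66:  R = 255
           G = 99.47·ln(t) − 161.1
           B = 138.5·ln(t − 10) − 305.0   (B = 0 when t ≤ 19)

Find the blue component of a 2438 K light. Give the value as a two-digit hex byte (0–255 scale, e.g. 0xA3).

0x40

t = 2438/100 = 24.38; the t ≤ 66 branch applies.
B = 138.5·ln(24.38 − 10) − 305.0 = 138.5·ln 14.38 − 305.0 = 138.5·2.6658 − 305.0 = 64.219.
Rounded: 64; in hex, 0x40.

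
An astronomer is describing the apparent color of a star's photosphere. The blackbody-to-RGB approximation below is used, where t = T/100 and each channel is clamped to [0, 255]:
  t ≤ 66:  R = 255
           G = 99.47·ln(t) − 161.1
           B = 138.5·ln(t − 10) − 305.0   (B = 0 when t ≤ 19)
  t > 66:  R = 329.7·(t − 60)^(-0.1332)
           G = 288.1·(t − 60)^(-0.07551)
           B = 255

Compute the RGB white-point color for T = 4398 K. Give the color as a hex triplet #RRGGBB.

#FFD7B7

t = 4398/100 = 43.98; the t ≤ 66 branch applies.
R = 255 by definition for t ≤ 66.
G = 99.47·ln 43.98 − 161.1 = 99.47·3.7837 − 161.1 = 215.268.
B = 138.5·ln(43.98 − 10) − 305.0 = 138.5·ln 33.98 − 305.0 = 138.5·3.5258 − 305.0 = 183.319.
Rounded: (255, 215, 183).
In hex: #FFD7B7.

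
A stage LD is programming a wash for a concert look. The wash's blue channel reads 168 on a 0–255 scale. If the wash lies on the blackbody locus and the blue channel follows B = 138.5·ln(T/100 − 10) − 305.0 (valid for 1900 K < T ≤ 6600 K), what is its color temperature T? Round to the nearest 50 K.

ln(t − 10) = (168 + 305.0) / 138.5 = 3.4152.
t − 10 = e^3.4152 = 30.422, so t = 40.422.
T = 100·t = 4042 K → 4050 K to the nearest 50 K.

4050 K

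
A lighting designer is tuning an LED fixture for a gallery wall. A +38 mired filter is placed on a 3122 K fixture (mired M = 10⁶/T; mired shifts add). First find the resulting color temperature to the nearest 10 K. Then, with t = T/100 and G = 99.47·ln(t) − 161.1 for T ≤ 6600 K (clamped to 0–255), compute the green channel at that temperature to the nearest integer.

170

M_in = 10⁶/3122 = 320.31; M_out = 320.31 + (+38) = 358.31.
T_out = 10⁶/358.31 = 2790.9 K → 2790 K; t = 27.9.
G = 99.47·ln 27.9 − 161.1 = 99.47·3.3286 − 161.1 = 169.998.
Rounded: 170.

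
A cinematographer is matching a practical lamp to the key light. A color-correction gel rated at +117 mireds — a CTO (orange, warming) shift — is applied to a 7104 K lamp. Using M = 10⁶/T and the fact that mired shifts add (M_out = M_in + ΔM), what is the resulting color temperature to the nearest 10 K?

M_in = 10⁶/7104 = 140.77 mireds.
M_out = 140.77 + (+117) = 257.77 mireds.
T_out = 10⁶/257.77 = 3879.5 K → 3880 K.

3880 K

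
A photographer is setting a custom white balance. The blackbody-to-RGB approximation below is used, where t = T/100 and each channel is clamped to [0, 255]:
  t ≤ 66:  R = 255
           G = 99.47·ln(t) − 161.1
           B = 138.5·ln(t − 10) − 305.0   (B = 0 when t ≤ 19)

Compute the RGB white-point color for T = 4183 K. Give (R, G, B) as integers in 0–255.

(255, 210, 174)

t = 4183/100 = 41.83; the t ≤ 66 branch applies.
R = 255 by definition for t ≤ 66.
G = 99.47·ln 41.83 − 161.1 = 99.47·3.7336 − 161.1 = 210.283.
B = 138.5·ln(41.83 − 10) − 305.0 = 138.5·ln 31.83 − 305.0 = 138.5·3.4604 − 305.0 = 174.267.
Rounded: (255, 210, 174).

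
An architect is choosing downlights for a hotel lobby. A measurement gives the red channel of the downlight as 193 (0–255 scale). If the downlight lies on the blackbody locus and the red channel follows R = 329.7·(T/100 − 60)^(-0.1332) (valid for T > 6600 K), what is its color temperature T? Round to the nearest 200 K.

11600 K

(t − 60)^(-0.1332) = 193/329.7 = 0.58538.
t − 60 = 0.58538^(1/-0.1332) = 0.58538^(-7.508) = 55.713, so t = 115.713.
T = 100·t = 11571 K → 11600 K to the nearest 200 K.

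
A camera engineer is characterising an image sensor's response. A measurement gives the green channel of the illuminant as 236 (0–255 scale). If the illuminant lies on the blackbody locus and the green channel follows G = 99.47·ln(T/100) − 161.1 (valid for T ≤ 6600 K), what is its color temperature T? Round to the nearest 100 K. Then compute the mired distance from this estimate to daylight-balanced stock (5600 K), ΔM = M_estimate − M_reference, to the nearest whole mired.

ln t = (236 + 161.1) / 99.47 = 3.9922.
t = e^3.9922 = 54.172.
T = 100·t = 5417 K → 5400 K to the nearest 100 K.
M_estimate = 10⁶/5400 = 185.19; M_reference = 10⁶/5600 = 178.57.
ΔM = 185.19 − 178.57 = 6.61 → +7 mireds.

+7 mireds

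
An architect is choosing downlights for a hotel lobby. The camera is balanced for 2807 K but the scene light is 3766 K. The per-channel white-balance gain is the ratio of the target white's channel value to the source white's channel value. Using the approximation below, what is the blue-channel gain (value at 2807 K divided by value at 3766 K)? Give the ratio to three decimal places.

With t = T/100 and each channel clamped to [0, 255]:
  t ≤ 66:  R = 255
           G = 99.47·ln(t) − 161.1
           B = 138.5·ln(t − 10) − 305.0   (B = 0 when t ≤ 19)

At 3766 K (t = 37.66):
  B = 138.5·ln(37.66 − 10) − 305.0 = 138.5·ln 27.66 − 305.0 = 138.5·3.3200 − 305.0 = 154.818.
At 2807 K (t = 28.07):
  B = 138.5·ln(28.07 − 10) − 305.0 = 138.5·ln 18.07 − 305.0 = 138.5·2.8943 − 305.0 = 95.854.
Gain = 95.854 / 154.818 = 0.6191 → 0.619.

0.619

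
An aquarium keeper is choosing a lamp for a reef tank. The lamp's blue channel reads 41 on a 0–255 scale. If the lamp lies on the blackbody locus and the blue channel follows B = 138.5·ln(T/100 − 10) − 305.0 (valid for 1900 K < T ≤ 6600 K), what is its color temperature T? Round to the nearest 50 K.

2200 K

ln(t − 10) = (41 + 305.0) / 138.5 = 2.4982.
t − 10 = e^2.4982 = 12.161, so t = 22.161.
T = 100·t = 2216 K → 2200 K to the nearest 50 K.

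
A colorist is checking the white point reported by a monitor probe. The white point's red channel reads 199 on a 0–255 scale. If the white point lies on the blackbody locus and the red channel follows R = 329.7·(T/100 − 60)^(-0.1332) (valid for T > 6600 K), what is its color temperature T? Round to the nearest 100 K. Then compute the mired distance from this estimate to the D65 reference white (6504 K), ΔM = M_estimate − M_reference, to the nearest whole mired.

-58 mireds

(t − 60)^(-0.1332) = 199/329.7 = 0.60358.
t − 60 = 0.60358^(1/-0.1332) = 0.60358^(-7.508) = 44.273, so t = 104.273.
T = 100·t = 10427 K → 10400 K to the nearest 100 K.
M_estimate = 10⁶/10400 = 96.15; M_reference = 10⁶/6504 = 153.75.
ΔM = 96.15 − 153.75 = -57.60 → -58 mireds.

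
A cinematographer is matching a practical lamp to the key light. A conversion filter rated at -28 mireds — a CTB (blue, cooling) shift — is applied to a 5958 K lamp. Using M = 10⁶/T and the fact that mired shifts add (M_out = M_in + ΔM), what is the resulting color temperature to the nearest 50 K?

7150 K

M_in = 10⁶/5958 = 167.84 mireds.
M_out = 167.84 + (-28) = 139.84 mireds.
T_out = 10⁶/139.84 = 7151.0 K → 7150 K.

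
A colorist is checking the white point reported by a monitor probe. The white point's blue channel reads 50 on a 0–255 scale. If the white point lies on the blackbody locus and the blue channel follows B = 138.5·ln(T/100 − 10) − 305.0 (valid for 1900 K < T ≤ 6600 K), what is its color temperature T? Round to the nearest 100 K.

2300 K

ln(t − 10) = (50 + 305.0) / 138.5 = 2.5632.
t − 10 = e^2.5632 = 12.977, so t = 22.977.
T = 100·t = 2298 K → 2300 K to the nearest 100 K.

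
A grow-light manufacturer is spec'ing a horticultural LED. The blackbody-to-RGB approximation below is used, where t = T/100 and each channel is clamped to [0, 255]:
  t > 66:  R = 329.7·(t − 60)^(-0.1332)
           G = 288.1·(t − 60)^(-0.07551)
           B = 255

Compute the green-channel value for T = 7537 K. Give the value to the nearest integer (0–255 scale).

234

t = 7537/100 = 75.37; the t > 66 branch applies.
G = 288.1·(75.37 − 60)^(-0.07551) = 288.1·15.37^(-0.07551) = 288.1·0.81357 = 234.389.
Rounded: 234.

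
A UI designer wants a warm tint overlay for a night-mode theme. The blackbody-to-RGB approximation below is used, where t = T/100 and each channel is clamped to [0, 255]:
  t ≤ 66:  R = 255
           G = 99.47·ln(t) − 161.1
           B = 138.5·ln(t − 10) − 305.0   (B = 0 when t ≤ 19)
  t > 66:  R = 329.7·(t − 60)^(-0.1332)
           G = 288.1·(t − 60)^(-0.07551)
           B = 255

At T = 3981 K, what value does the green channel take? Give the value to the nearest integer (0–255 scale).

205

t = 3981/100 = 39.81; the t ≤ 66 branch applies.
G = 99.47·ln 39.81 − 161.1 = 99.47·3.6841 − 161.1 = 205.359.
Rounded: 205.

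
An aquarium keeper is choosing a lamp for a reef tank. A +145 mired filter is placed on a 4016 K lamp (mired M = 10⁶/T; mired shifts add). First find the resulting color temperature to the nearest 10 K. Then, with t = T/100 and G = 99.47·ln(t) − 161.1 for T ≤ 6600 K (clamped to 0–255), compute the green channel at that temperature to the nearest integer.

161

M_in = 10⁶/4016 = 249.00; M_out = 249.00 + (+145) = 394.00.
T_out = 10⁶/394.00 = 2538.0 K → 2540 K; t = 25.4.
G = 99.47·ln 25.4 − 161.1 = 99.47·3.2347 − 161.1 = 160.661.
Rounded: 161.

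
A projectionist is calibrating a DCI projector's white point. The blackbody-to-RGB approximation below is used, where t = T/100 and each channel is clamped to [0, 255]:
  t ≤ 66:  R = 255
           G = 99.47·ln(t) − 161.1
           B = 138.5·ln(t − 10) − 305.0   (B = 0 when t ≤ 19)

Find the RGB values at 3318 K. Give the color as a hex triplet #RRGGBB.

#FFBB82

t = 3318/100 = 33.18; the t ≤ 66 branch applies.
R = 255 by definition for t ≤ 66.
G = 99.47·ln 33.18 − 161.1 = 99.47·3.5019 − 161.1 = 187.239.
B = 138.5·ln(33.18 − 10) − 305.0 = 138.5·ln 23.18 − 305.0 = 138.5·3.1433 − 305.0 = 130.346.
Rounded: (255, 187, 130).
In hex: #FFBB82.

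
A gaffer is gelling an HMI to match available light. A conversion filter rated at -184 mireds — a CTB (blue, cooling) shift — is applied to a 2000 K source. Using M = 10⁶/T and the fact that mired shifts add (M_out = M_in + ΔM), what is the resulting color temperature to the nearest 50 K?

3150 K

M_in = 10⁶/2000 = 500.00 mireds.
M_out = 500.00 + (-184) = 316.00 mireds.
T_out = 10⁶/316.00 = 3164.6 K → 3150 K.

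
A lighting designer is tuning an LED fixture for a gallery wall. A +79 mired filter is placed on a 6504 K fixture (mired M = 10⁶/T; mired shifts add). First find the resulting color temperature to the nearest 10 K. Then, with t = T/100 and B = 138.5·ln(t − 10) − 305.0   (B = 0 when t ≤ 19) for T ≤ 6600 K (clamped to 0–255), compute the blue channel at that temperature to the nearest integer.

M_in = 10⁶/6504 = 153.75; M_out = 153.75 + (+79) = 232.75.
T_out = 10⁶/232.75 = 4296.4 K → 4300 K; t = 43.
B = 138.5·ln(43 − 10) − 305.0 = 138.5·ln 33 − 305.0 = 138.5·3.4965 − 305.0 = 179.266.
Rounded: 179.

179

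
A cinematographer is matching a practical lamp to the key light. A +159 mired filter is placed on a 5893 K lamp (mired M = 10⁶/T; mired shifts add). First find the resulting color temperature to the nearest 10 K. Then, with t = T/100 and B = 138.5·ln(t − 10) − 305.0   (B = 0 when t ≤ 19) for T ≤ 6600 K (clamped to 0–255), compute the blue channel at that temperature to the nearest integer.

113

M_in = 10⁶/5893 = 169.69; M_out = 169.69 + (+159) = 328.69.
T_out = 10⁶/328.69 = 3042.4 K → 3040 K; t = 30.4.
B = 138.5·ln(30.4 − 10) − 305.0 = 138.5·ln 20.4 − 305.0 = 138.5·3.0155 − 305.0 = 112.652.
Rounded: 113.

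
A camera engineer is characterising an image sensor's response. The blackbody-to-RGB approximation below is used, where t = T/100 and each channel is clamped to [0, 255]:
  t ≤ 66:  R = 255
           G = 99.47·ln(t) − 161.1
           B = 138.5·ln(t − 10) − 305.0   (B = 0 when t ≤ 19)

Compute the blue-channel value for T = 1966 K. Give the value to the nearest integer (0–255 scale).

9

t = 1966/100 = 19.66; the t ≤ 66 branch applies.
B = 138.5·ln(19.66 − 10) − 305.0 = 138.5·ln 9.66 − 305.0 = 138.5·2.2680 − 305.0 = 9.117.
Rounded: 9.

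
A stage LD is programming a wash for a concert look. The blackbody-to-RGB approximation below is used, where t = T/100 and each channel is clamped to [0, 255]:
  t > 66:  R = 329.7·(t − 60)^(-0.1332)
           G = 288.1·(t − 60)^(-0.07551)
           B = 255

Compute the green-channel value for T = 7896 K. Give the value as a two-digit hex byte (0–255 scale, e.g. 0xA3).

t = 7896/100 = 78.96; the t > 66 branch applies.
G = 288.1·(78.96 − 60)^(-0.07551) = 288.1·18.96^(-0.07551) = 288.1·0.80077 = 230.703.
Rounded: 231; in hex, 0xE7.

0xE7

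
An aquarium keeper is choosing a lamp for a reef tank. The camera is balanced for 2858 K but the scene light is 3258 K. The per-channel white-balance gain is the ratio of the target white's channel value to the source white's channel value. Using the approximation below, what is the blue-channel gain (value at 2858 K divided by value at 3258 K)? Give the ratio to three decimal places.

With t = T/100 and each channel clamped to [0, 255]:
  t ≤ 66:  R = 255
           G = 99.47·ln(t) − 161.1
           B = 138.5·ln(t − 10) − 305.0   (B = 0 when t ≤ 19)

0.787

At 3258 K (t = 32.58):
  B = 138.5·ln(32.58 − 10) − 305.0 = 138.5·ln 22.58 − 305.0 = 138.5·3.1171 − 305.0 = 126.713.
At 2858 K (t = 28.58):
  B = 138.5·ln(28.58 − 10) − 305.0 = 138.5·ln 18.58 − 305.0 = 138.5·2.9221 − 305.0 = 99.709.
Gain = 99.709 / 126.713 = 0.7869 → 0.787.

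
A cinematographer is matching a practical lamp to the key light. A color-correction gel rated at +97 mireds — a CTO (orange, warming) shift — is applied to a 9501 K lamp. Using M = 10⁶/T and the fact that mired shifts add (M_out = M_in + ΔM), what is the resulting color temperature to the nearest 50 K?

M_in = 10⁶/9501 = 105.25 mireds.
M_out = 105.25 + (+97) = 202.25 mireds.
T_out = 10⁶/202.25 = 4944.3 K → 4950 K.

4950 K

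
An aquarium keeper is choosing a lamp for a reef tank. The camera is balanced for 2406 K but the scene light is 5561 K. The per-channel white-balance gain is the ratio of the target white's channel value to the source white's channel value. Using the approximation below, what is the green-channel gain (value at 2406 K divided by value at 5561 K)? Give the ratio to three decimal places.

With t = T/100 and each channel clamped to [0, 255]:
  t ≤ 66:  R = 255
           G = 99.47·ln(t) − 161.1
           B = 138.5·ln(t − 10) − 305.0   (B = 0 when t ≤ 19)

0.651

At 5561 K (t = 55.61):
  G = 99.47·ln 55.61 − 161.1 = 99.47·4.0184 − 161.1 = 238.607.
At 2406 K (t = 24.06):
  G = 99.47·ln 24.06 − 161.1 = 99.47·3.1806 − 161.1 = 155.269.
Gain = 155.269 / 238.607 = 0.6507 → 0.651.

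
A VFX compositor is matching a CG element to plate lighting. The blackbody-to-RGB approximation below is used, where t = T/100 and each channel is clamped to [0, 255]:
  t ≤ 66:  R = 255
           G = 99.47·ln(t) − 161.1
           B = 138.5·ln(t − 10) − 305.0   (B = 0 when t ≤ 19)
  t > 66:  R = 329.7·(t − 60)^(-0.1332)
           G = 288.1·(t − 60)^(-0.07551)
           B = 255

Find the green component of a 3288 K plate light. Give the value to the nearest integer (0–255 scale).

186

t = 3288/100 = 32.88; the t ≤ 66 branch applies.
G = 99.47·ln 32.88 − 161.1 = 99.47·3.4929 − 161.1 = 186.335.
Rounded: 186.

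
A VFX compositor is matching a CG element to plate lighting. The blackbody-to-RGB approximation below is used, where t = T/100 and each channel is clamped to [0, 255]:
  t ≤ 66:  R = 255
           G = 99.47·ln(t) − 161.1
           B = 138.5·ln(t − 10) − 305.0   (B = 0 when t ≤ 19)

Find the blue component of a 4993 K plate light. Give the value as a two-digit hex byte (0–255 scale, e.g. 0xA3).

0xCE

t = 4993/100 = 49.93; the t ≤ 66 branch applies.
B = 138.5·ln(49.93 − 10) − 305.0 = 138.5·ln 39.93 − 305.0 = 138.5·3.6871 − 305.0 = 205.667.
Rounded: 206; in hex, 0xCE.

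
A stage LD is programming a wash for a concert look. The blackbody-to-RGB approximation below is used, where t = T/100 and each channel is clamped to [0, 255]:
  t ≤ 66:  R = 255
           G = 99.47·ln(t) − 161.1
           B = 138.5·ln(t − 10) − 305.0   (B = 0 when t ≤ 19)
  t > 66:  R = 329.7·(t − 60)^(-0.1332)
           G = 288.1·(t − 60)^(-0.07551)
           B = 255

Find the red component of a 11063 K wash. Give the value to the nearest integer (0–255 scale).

t = 11063/100 = 110.63; the t > 66 branch applies.
R = 329.7·(110.63 − 60)^(-0.1332) = 329.7·50.63^(-0.1332) = 329.7·0.59289 = 195.475.
Rounded: 195.

195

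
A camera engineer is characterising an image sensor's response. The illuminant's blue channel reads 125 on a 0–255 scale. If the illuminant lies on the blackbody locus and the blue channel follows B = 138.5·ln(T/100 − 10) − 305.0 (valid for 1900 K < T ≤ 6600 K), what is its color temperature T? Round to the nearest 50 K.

ln(t − 10) = (125 + 305.0) / 138.5 = 3.1047.
t − 10 = e^3.1047 = 22.302, so t = 32.302.
T = 100·t = 3230 K → 3250 K to the nearest 50 K.

3250 K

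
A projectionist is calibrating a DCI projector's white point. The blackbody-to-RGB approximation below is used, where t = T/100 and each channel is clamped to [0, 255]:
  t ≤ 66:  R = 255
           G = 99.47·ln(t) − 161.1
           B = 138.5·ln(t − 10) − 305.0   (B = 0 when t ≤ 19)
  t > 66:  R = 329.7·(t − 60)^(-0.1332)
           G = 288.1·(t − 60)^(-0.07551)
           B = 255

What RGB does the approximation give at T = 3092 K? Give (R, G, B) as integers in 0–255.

(255, 180, 116)

t = 3092/100 = 30.92; the t ≤ 66 branch applies.
R = 255 by definition for t ≤ 66.
G = 99.47·ln 30.92 − 161.1 = 99.47·3.4314 − 161.1 = 180.222.
B = 138.5·ln(30.92 − 10) − 305.0 = 138.5·ln 20.92 − 305.0 = 138.5·3.0407 − 305.0 = 116.138.
Rounded: (255, 180, 116).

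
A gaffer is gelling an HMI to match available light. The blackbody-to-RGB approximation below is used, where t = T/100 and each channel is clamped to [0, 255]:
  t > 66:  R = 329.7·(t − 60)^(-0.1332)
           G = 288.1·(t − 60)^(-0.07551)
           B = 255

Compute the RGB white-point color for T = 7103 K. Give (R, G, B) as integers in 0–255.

(239, 240, 255)

t = 7103/100 = 71.03; the t > 66 branch applies.
R = 329.7·(71.03 − 60)^(-0.1332) = 329.7·11.03^(-0.1332) = 329.7·0.72632 = 239.468.
G = 288.1·(71.03 − 60)^(-0.07551) = 288.1·11.03^(-0.07551) = 288.1·0.83421 = 240.336.
B = 255 by definition for t > 66.
Rounded: (239, 240, 255).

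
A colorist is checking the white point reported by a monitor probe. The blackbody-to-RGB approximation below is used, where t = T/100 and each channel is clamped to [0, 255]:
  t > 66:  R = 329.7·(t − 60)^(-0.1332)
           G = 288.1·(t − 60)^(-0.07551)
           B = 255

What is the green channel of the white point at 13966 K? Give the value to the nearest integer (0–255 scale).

207

t = 13966/100 = 139.66; the t > 66 branch applies.
G = 288.1·(139.66 − 60)^(-0.07551) = 288.1·79.66^(-0.07551) = 288.1·0.71852 = 207.005.
Rounded: 207.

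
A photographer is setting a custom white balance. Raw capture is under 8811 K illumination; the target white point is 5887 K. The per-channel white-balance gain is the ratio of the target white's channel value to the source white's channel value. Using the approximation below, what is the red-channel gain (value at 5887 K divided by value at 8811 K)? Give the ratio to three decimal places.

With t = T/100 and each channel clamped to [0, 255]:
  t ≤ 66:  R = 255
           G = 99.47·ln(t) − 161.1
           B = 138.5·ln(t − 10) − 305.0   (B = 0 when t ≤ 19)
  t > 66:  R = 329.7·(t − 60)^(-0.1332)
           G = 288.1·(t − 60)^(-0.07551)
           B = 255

1.206

At 8811 K (t = 88.11):
  R = 329.7·(88.11 − 60)^(-0.1332) = 329.7·28.11^(-0.1332) = 329.7·0.64123 = 211.413.
At 5887 K (t = 58.87):
  R = 255 by definition for t ≤ 66.
Gain = 255.000 / 211.413 = 1.2062 → 1.206.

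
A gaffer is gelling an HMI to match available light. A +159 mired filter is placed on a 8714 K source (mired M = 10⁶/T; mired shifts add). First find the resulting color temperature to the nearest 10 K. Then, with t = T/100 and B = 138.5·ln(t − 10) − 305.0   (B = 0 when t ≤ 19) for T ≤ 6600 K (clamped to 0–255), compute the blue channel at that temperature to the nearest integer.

M_in = 10⁶/8714 = 114.76; M_out = 114.76 + (+159) = 273.76.
T_out = 10⁶/273.76 = 3652.9 K → 3650 K; t = 36.5.
B = 138.5·ln(36.5 − 10) − 305.0 = 138.5·ln 26.5 − 305.0 = 138.5·3.2771 − 305.0 = 148.885.
Rounded: 149.

149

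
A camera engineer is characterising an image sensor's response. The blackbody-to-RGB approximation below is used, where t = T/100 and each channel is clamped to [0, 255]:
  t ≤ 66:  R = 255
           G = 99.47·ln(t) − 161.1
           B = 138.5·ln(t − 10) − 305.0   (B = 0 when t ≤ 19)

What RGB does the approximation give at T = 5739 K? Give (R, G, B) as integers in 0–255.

t = 5739/100 = 57.39; the t ≤ 66 branch applies.
R = 255 by definition for t ≤ 66.
G = 99.47·ln 57.39 − 161.1 = 99.47·4.0499 − 161.1 = 241.741.
B = 138.5·ln(57.39 − 10) − 305.0 = 138.5·ln 47.39 − 305.0 = 138.5·3.8584 − 305.0 = 229.390.
Rounded: (255, 242, 229).

(255, 242, 229)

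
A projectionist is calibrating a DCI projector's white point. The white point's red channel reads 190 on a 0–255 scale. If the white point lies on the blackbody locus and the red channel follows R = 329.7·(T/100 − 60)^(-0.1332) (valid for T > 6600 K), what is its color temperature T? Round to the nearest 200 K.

(t − 60)^(-0.1332) = 190/329.7 = 0.57628.
t − 60 = 0.57628^(1/-0.1332) = 0.57628^(-7.508) = 62.667, so t = 122.667.
T = 100·t = 12267 K → 12200 K to the nearest 200 K.

12200 K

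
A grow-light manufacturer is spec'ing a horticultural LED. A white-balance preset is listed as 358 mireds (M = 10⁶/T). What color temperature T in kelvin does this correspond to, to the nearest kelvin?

T = 10⁶ / 358 = 2793.30 K → 2793 K.

2793 K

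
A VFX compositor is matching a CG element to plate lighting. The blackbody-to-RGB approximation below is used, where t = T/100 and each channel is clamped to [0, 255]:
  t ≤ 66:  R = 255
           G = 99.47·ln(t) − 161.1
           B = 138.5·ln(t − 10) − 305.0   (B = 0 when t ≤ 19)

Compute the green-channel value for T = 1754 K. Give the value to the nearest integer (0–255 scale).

124

t = 1754/100 = 17.54; the t ≤ 66 branch applies.
G = 99.47·ln 17.54 − 161.1 = 99.47·2.8645 − 161.1 = 123.830.
Rounded: 124.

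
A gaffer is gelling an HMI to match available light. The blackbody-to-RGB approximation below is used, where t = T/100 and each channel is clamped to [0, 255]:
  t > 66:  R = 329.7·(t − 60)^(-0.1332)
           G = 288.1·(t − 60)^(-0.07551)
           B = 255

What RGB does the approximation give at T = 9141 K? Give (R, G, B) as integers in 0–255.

t = 9141/100 = 91.41; the t > 66 branch applies.
R = 329.7·(91.41 − 60)^(-0.1332) = 329.7·31.41^(-0.1332) = 329.7·0.63182 = 208.310.
G = 288.1·(91.41 − 60)^(-0.07551) = 288.1·31.41^(-0.07551) = 288.1·0.77083 = 222.075.
B = 255 by definition for t > 66.
Rounded: (208, 222, 255).

(208, 222, 255)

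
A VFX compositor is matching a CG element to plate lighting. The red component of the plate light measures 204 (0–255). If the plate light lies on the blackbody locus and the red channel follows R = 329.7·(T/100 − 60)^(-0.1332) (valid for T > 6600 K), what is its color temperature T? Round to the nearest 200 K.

9600 K

(t − 60)^(-0.1332) = 204/329.7 = 0.61874.
t − 60 = 0.61874^(1/-0.1332) = 0.61874^(-7.508) = 36.748, so t = 96.748.
T = 100·t = 9675 K → 9600 K to the nearest 200 K.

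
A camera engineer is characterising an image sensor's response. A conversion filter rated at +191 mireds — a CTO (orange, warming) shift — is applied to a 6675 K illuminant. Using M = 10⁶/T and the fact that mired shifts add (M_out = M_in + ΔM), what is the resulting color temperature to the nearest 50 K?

2950 K

M_in = 10⁶/6675 = 149.81 mireds.
M_out = 149.81 + (+191) = 340.81 mireds.
T_out = 10⁶/340.81 = 2934.2 K → 2950 K.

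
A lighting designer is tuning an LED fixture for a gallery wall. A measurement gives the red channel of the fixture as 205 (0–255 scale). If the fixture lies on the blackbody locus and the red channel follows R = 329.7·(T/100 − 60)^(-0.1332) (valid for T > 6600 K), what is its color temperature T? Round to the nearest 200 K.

9600 K

(t − 60)^(-0.1332) = 205/329.7 = 0.62178.
t − 60 = 0.62178^(1/-0.1332) = 0.62178^(-7.508) = 35.423, so t = 95.423.
T = 100·t = 9542 K → 9600 K to the nearest 200 K.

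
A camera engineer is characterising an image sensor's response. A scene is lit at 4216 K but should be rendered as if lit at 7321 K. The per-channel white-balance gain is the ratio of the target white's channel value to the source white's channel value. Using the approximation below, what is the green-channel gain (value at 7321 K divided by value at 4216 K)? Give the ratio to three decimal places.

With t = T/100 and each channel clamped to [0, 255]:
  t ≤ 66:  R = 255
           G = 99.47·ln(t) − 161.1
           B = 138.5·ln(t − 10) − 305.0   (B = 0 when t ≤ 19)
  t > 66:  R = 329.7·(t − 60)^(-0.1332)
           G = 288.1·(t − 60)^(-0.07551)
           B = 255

At 4216 K (t = 42.16):
  G = 99.47·ln 42.16 − 161.1 = 99.47·3.7415 − 161.1 = 211.064.
At 7321 K (t = 73.21):
  G = 288.1·(73.21 − 60)^(-0.07551) = 288.1·13.21^(-0.07551) = 288.1·0.82293 = 237.085.
Gain = 237.085 / 211.064 = 1.1233 → 1.123.

1.123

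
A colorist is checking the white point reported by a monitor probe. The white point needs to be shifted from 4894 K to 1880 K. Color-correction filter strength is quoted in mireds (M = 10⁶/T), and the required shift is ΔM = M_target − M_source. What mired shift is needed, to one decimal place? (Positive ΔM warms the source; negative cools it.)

M_source = 10⁶/4894 = 204.332; M_target = 10⁶/1880 = 531.915.
ΔM = 531.915 − 204.332 = 327.583 → +327.6 mireds, a warming shift.

+327.6 mireds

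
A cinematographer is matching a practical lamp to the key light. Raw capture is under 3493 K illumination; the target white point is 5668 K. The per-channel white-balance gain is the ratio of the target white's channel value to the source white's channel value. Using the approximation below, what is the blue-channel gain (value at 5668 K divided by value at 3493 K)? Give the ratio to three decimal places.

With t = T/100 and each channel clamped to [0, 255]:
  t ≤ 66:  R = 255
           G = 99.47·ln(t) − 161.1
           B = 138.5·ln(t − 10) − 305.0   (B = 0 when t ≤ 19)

1.619

At 3493 K (t = 34.93):
  B = 138.5·ln(34.93 − 10) − 305.0 = 138.5·ln 24.93 − 305.0 = 138.5·3.2161 − 305.0 = 140.426.
At 5668 K (t = 56.68):
  B = 138.5·ln(56.68 − 10) − 305.0 = 138.5·ln 46.68 − 305.0 = 138.5·3.8433 − 305.0 = 227.299.
Gain = 227.299 / 140.426 = 1.6186 → 1.619.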